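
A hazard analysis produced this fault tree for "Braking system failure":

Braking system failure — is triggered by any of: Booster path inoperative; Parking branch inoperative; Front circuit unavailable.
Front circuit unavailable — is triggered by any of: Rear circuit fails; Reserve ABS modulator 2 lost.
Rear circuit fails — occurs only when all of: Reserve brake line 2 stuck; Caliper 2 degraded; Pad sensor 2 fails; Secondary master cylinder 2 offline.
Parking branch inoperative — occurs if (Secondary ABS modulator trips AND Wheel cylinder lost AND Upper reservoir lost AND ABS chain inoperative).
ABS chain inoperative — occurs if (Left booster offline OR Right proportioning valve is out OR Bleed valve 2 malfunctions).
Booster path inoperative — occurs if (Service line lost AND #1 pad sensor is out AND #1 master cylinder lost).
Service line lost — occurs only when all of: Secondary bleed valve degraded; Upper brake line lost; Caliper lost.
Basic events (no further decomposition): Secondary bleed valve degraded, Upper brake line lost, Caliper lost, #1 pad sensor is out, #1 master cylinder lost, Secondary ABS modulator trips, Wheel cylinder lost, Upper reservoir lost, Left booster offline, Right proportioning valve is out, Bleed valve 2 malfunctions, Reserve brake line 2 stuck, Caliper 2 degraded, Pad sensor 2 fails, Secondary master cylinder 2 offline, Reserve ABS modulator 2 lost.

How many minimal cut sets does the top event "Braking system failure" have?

6

Service line lost [AND]: one cut set from each child combined → 1 × 1 × 1 = 1 cut set(s).
Booster path inoperative [AND]: one cut set from each child combined → 1 × 1 × 1 = 1 cut set(s).
ABS chain inoperative [OR]: union of children's cut sets → 3 cut set(s).
Parking branch inoperative [AND]: one cut set from each child combined → 1 × 1 × 1 × 3 = 3 cut set(s).
Rear circuit fails [AND]: one cut set from each child combined → 1 × 1 × 1 × 1 = 1 cut set(s).
Front circuit unavailable [OR]: union of children's cut sets → 2 cut set(s).
Braking system failure [OR]: union of children's cut sets → 6 cut set(s).
Minimal cut sets: {#1 master cylinder lost, #1 pad sensor is out, Caliper lost, Secondary bleed valve degraded, Upper brake line lost}; {Left booster offline, Secondary ABS modulator trips, Upper reservoir lost, Wheel cylinder lost}; {Right proportioning valve is out, Secondary ABS modulator trips, Upper reservoir lost, Wheel cylinder lost}; {Bleed valve 2 malfunctions, Secondary ABS modulator trips, Upper reservoir lost, Wheel cylinder lost}; {Caliper 2 degraded, Pad sensor 2 fails, Reserve brake line 2 stuck, Secondary master cylinder 2 offline}; {Reserve ABS modulator 2 lost}.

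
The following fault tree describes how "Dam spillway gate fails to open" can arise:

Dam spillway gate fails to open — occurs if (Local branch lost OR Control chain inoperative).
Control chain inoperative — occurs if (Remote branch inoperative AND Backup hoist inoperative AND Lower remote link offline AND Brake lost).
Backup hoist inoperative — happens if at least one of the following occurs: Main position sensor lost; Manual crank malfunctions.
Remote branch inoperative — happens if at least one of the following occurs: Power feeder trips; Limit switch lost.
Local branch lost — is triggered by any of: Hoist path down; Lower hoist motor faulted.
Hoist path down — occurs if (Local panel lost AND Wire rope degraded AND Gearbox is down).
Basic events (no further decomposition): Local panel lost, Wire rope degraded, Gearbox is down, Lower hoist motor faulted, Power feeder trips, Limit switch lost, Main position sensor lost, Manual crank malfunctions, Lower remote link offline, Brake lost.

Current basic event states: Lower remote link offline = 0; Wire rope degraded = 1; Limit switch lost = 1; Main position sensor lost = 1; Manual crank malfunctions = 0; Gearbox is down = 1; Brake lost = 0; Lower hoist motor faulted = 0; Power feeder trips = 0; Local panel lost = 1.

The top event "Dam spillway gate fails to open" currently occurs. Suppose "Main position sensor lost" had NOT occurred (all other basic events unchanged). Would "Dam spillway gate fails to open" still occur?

Yes

Counterfactual: set "Main position sensor lost" to not occurred.
Hoist path down [AND]: Local panel lost=occurs, Wire rope degraded=occurs, Gearbox is down=occurs → all inputs occur → occurs.
Local branch lost [OR]: Hoist path down=occurs, Lower hoist motor faulted=not → at least one input occurs → occurs.
Remote branch inoperative [OR]: Power feeder trips=not, Limit switch lost=occurs → at least one input occurs → occurs.
Backup hoist inoperative [OR]: Main position sensor lost=not, Manual crank malfunctions=not → no input occurs → does not occur.
Control chain inoperative [AND]: Remote branch inoperative=occurs, Backup hoist inoperative=not, Lower remote link offline=not, Brake lost=not → not all inputs occur → does not occur.
Dam spillway gate fails to open [OR]: Local branch lost=occurs, Control chain inoperative=not → at least one input occurs → occurs.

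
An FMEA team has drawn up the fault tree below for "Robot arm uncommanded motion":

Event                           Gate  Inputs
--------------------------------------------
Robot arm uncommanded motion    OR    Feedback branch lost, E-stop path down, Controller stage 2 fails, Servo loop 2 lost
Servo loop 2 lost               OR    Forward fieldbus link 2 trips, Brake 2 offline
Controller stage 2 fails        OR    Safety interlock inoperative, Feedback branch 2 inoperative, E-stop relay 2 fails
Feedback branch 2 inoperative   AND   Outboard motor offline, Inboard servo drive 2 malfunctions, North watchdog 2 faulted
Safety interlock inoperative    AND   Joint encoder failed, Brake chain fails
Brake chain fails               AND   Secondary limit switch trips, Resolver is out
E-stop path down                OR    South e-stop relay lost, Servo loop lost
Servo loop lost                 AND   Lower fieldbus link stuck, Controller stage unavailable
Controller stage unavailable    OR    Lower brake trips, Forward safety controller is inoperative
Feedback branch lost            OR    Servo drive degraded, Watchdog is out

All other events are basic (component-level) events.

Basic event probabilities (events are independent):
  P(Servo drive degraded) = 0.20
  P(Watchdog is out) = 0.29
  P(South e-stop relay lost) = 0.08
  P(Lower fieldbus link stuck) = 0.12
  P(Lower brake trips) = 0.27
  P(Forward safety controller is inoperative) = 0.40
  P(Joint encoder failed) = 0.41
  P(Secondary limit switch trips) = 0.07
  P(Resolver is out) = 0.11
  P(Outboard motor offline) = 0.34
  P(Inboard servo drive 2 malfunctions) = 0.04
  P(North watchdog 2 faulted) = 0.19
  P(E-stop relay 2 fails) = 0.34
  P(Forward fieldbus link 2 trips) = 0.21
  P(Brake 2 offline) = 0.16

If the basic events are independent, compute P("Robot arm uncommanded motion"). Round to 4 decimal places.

P(Feedback branch lost) [OR] = 1 − (1−0.20) × (1−0.29) = 0.432000
P(Controller stage unavailable) [OR] = 1 − (1−0.27) × (1−0.40) = 0.562000
P(Servo loop lost) [AND] = 0.12 × 0.562000 = 0.067440
P(E-stop path down) [OR] = 1 − (1−0.08) × (1−0.067440) = 0.142045
P(Brake chain fails) [AND] = 0.07 × 0.11 = 0.007700
P(Safety interlock inoperative) [AND] = 0.41 × 0.007700 = 0.003157
P(Feedback branch 2 inoperative) [AND] = 0.34 × 0.04 × 0.19 = 0.002584
P(Controller stage 2 fails) [OR] = 1 − (1−0.003157) × (1−0.002584) × (1−0.34) = 0.343784
P(Servo loop 2 lost) [OR] = 1 − (1−0.21) × (1−0.16) = 0.336400
P(Robot arm uncommanded motion) [OR] = 1 − (1−0.432000) × (1−0.142045) × (1−0.343784) × (1−0.336400) = 0.787790
Rounded to 4 decimal places: P(Robot arm uncommanded motion) ≈ 0.7878.

0.7878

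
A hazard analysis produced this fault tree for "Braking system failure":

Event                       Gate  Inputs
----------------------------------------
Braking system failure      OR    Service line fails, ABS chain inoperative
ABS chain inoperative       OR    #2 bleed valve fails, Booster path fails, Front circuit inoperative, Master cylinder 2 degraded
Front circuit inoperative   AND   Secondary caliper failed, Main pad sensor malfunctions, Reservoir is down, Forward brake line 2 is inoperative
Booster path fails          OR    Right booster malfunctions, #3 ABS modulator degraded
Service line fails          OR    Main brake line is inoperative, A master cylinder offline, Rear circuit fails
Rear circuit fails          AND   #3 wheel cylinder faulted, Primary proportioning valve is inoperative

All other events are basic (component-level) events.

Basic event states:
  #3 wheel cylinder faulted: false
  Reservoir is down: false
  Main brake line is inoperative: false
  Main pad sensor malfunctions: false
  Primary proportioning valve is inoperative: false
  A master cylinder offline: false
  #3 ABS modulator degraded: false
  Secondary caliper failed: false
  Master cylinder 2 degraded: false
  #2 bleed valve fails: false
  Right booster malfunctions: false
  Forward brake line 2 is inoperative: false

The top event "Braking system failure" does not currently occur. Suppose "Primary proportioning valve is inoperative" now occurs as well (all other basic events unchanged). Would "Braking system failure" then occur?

No

Counterfactual: set "Primary proportioning valve is inoperative" to occurred.
Rear circuit fails [AND]: #3 wheel cylinder faulted=not, Primary proportioning valve is inoperative=occurs → not all inputs occur → does not occur.
Service line fails [OR]: Main brake line is inoperative=not, A master cylinder offline=not, Rear circuit fails=not → no input occurs → does not occur.
Booster path fails [OR]: Right booster malfunctions=not, #3 ABS modulator degraded=not → no input occurs → does not occur.
Front circuit inoperative [AND]: Secondary caliper failed=not, Main pad sensor malfunctions=not, Reservoir is down=not, Forward brake line 2 is inoperative=not → not all inputs occur → does not occur.
ABS chain inoperative [OR]: #2 bleed valve fails=not, Booster path fails=not, Front circuit inoperative=not, Master cylinder 2 degraded=not → no input occurs → does not occur.
Braking system failure [OR]: Service line fails=not, ABS chain inoperative=not → no input occurs → does not occur.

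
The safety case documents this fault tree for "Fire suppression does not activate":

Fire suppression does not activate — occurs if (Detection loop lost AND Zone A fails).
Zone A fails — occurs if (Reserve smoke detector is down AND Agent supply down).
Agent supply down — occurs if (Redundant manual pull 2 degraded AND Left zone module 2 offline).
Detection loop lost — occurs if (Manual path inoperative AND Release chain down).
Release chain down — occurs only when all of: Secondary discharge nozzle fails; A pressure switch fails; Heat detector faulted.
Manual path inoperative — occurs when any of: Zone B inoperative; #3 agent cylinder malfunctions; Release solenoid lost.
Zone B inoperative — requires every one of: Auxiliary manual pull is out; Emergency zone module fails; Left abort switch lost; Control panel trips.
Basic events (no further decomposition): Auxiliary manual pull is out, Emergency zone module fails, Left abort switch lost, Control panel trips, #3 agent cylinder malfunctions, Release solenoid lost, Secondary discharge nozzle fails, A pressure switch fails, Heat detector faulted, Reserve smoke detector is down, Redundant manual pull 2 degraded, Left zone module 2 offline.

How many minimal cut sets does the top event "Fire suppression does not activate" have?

Zone B inoperative [AND]: one cut set from each child combined → 1 × 1 × 1 × 1 = 1 cut set(s).
Manual path inoperative [OR]: union of children's cut sets → 3 cut set(s).
Release chain down [AND]: one cut set from each child combined → 1 × 1 × 1 = 1 cut set(s).
Detection loop lost [AND]: one cut set from each child combined → 3 × 1 = 3 cut set(s).
Agent supply down [AND]: one cut set from each child combined → 1 × 1 = 1 cut set(s).
Zone A fails [AND]: one cut set from each child combined → 1 × 1 = 1 cut set(s).
Fire suppression does not activate [AND]: one cut set from each child combined → 3 × 1 = 3 cut set(s).
Minimal cut sets: {A pressure switch fails, Auxiliary manual pull is out, Control panel trips, Emergency zone module fails, Heat detector faulted, Left abort switch lost, Left zone module 2 offline, Redundant manual pull 2 degraded, Reserve smoke detector is down, Secondary discharge nozzle fails}; {#3 agent cylinder malfunctions, A pressure switch fails, Heat detector faulted, Left zone module 2 offline, Redundant manual pull 2 degraded, Reserve smoke detector is down, Secondary discharge nozzle fails}; {A pressure switch fails, Heat detector faulted, Left zone module 2 offline, Redundant manual pull 2 degraded, Release solenoid lost, Reserve smoke detector is down, Secondary discharge nozzle fails}.

3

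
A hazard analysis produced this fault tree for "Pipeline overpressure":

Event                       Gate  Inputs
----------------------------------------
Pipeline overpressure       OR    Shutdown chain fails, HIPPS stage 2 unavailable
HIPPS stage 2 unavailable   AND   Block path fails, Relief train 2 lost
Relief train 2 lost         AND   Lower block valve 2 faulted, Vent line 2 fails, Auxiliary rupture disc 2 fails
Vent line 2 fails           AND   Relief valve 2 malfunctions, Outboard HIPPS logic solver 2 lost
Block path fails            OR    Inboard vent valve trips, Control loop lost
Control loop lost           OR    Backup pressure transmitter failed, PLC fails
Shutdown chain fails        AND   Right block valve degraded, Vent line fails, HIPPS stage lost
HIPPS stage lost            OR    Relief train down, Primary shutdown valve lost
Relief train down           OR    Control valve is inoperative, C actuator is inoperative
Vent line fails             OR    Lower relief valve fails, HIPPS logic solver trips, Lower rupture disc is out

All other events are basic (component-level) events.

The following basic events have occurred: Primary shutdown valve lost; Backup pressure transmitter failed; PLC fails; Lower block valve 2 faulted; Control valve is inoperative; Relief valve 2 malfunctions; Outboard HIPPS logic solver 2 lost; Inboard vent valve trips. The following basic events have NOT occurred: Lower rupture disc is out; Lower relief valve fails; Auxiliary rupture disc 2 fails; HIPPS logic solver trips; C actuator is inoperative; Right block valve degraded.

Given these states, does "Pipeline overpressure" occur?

Vent line fails [OR]: Lower relief valve fails=not, HIPPS logic solver trips=not, Lower rupture disc is out=not → no input occurs → does not occur.
Relief train down [OR]: Control valve is inoperative=occurs, C actuator is inoperative=not → at least one input occurs → occurs.
HIPPS stage lost [OR]: Relief train down=occurs, Primary shutdown valve lost=occurs → at least one input occurs → occurs.
Shutdown chain fails [AND]: Right block valve degraded=not, Vent line fails=not, HIPPS stage lost=occurs → not all inputs occur → does not occur.
Control loop lost [OR]: Backup pressure transmitter failed=occurs, PLC fails=occurs → at least one input occurs → occurs.
Block path fails [OR]: Inboard vent valve trips=occurs, Control loop lost=occurs → at least one input occurs → occurs.
Vent line 2 fails [AND]: Relief valve 2 malfunctions=occurs, Outboard HIPPS logic solver 2 lost=occurs → all inputs occur → occurs.
Relief train 2 lost [AND]: Lower block valve 2 faulted=occurs, Vent line 2 fails=occurs, Auxiliary rupture disc 2 fails=not → not all inputs occur → does not occur.
HIPPS stage 2 unavailable [AND]: Block path fails=occurs, Relief train 2 lost=not → not all inputs occur → does not occur.
Pipeline overpressure [OR]: Shutdown chain fails=not, HIPPS stage 2 unavailable=not → no input occurs → does not occur.

No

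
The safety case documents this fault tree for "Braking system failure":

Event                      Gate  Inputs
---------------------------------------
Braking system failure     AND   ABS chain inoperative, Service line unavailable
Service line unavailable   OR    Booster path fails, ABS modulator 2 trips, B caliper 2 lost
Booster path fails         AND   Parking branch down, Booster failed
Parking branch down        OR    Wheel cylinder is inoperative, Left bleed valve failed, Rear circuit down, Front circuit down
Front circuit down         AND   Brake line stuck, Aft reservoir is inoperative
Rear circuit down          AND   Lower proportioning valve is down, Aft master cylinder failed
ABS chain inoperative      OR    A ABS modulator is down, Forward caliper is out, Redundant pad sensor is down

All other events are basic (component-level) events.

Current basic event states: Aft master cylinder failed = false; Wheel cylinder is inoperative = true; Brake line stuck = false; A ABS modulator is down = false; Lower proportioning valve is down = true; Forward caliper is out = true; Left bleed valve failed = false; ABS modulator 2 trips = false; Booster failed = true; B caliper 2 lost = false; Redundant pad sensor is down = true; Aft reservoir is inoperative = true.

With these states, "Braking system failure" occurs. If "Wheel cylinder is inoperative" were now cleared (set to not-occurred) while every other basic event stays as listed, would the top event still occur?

No

Counterfactual: set "Wheel cylinder is inoperative" to not occurred.
ABS chain inoperative [OR]: A ABS modulator is down=not, Forward caliper is out=occurs, Redundant pad sensor is down=occurs → at least one input occurs → occurs.
Rear circuit down [AND]: Lower proportioning valve is down=occurs, Aft master cylinder failed=not → not all inputs occur → does not occur.
Front circuit down [AND]: Brake line stuck=not, Aft reservoir is inoperative=occurs → not all inputs occur → does not occur.
Parking branch down [OR]: Wheel cylinder is inoperative=not, Left bleed valve failed=not, Rear circuit down=not, Front circuit down=not → no input occurs → does not occur.
Booster path fails [AND]: Parking branch down=not, Booster failed=occurs → not all inputs occur → does not occur.
Service line unavailable [OR]: Booster path fails=not, ABS modulator 2 trips=not, B caliper 2 lost=not → no input occurs → does not occur.
Braking system failure [AND]: ABS chain inoperative=occurs, Service line unavailable=not → not all inputs occur → does not occur.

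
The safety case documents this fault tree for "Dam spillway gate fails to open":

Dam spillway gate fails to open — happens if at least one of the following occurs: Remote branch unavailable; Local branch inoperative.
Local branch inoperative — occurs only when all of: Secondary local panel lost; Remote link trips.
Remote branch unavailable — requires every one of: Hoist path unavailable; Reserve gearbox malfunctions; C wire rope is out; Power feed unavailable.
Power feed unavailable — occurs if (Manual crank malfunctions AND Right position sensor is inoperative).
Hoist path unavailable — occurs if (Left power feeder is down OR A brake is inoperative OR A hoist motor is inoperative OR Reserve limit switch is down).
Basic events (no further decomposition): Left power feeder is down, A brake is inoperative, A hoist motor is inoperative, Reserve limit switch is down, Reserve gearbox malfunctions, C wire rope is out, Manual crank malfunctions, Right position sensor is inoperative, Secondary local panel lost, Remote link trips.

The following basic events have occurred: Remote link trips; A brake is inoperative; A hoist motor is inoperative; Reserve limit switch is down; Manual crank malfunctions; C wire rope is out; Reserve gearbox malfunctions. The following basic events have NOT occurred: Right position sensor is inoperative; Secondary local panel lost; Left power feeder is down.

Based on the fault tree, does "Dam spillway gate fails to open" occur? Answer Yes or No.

Hoist path unavailable [OR]: Left power feeder is down=not, A brake is inoperative=occurs, A hoist motor is inoperative=occurs, Reserve limit switch is down=occurs → at least one input occurs → occurs.
Power feed unavailable [AND]: Manual crank malfunctions=occurs, Right position sensor is inoperative=not → not all inputs occur → does not occur.
Remote branch unavailable [AND]: Hoist path unavailable=occurs, Reserve gearbox malfunctions=occurs, C wire rope is out=occurs, Power feed unavailable=not → not all inputs occur → does not occur.
Local branch inoperative [AND]: Secondary local panel lost=not, Remote link trips=occurs → not all inputs occur → does not occur.
Dam spillway gate fails to open [OR]: Remote branch unavailable=not, Local branch inoperative=not → no input occurs → does not occur.

No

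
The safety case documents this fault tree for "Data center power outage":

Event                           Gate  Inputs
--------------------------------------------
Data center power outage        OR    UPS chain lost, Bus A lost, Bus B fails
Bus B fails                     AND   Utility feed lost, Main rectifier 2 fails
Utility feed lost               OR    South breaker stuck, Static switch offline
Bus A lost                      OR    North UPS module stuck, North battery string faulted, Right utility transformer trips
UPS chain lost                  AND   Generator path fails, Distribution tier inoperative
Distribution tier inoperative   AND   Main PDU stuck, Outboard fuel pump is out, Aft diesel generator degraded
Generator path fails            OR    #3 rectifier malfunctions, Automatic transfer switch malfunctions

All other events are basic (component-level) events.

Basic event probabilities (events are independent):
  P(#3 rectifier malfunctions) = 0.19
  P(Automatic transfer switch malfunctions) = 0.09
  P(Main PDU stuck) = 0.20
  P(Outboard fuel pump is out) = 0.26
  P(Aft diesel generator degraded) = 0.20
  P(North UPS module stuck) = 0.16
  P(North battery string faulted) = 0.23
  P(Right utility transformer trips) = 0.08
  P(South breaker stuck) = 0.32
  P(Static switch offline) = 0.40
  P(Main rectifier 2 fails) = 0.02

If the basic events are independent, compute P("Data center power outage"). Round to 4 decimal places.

P(Generator path fails) [OR] = 1 − (1−0.19) × (1−0.09) = 0.262900
P(Distribution tier inoperative) [AND] = 0.20 × 0.26 × 0.20 = 0.010400
P(UPS chain lost) [AND] = 0.262900 × 0.010400 = 0.002734
P(Bus A lost) [OR] = 1 − (1−0.16) × (1−0.23) × (1−0.08) = 0.404944
P(Utility feed lost) [OR] = 1 − (1−0.32) × (1−0.40) = 0.592000
P(Bus B fails) [AND] = 0.592000 × 0.02 = 0.011840
P(Data center power outage) [OR] = 1 − (1−0.002734) × (1−0.404944) × (1−0.011840) = 0.413597
Rounded to 4 decimal places: P(Data center power outage) ≈ 0.4136.

0.4136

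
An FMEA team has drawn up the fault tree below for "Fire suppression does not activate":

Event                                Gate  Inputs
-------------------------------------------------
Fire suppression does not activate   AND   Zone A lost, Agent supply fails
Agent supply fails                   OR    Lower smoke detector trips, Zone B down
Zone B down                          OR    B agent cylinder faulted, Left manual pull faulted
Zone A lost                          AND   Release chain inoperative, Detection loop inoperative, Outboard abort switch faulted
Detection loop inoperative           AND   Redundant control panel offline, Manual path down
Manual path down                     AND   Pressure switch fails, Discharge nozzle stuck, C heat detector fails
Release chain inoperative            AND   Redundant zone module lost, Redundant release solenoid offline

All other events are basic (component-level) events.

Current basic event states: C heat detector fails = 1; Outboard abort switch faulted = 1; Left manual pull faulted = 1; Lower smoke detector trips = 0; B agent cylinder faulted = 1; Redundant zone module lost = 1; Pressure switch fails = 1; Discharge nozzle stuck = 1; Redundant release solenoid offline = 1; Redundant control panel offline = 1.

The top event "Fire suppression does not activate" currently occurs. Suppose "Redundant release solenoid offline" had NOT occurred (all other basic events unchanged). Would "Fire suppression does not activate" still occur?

Counterfactual: set "Redundant release solenoid offline" to not occurred.
Release chain inoperative [AND]: Redundant zone module lost=occurs, Redundant release solenoid offline=not → not all inputs occur → does not occur.
Manual path down [AND]: Pressure switch fails=occurs, Discharge nozzle stuck=occurs, C heat detector fails=occurs → all inputs occur → occurs.
Detection loop inoperative [AND]: Redundant control panel offline=occurs, Manual path down=occurs → all inputs occur → occurs.
Zone A lost [AND]: Release chain inoperative=not, Detection loop inoperative=occurs, Outboard abort switch faulted=occurs → not all inputs occur → does not occur.
Zone B down [OR]: B agent cylinder faulted=occurs, Left manual pull faulted=occurs → at least one input occurs → occurs.
Agent supply fails [OR]: Lower smoke detector trips=not, Zone B down=occurs → at least one input occurs → occurs.
Fire suppression does not activate [AND]: Zone A lost=not, Agent supply fails=occurs → not all inputs occur → does not occur.

No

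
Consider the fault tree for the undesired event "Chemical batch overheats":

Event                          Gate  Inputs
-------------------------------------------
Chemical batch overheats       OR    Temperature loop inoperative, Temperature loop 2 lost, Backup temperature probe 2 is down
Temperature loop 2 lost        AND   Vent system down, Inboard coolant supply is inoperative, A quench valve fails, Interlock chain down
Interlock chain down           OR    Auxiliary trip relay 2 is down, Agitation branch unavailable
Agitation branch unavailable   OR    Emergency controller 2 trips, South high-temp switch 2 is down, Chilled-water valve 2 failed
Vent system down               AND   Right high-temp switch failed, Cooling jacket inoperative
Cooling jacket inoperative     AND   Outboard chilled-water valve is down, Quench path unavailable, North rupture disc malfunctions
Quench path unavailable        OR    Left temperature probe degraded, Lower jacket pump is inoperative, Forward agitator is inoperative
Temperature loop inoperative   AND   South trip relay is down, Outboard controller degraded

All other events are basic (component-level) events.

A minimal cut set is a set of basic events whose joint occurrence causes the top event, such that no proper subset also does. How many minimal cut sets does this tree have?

14

Temperature loop inoperative [AND]: one cut set from each child combined → 1 × 1 = 1 cut set(s).
Quench path unavailable [OR]: union of children's cut sets → 3 cut set(s).
Cooling jacket inoperative [AND]: one cut set from each child combined → 1 × 3 × 1 = 3 cut set(s).
Vent system down [AND]: one cut set from each child combined → 1 × 3 = 3 cut set(s).
Agitation branch unavailable [OR]: union of children's cut sets → 3 cut set(s).
Interlock chain down [OR]: union of children's cut sets → 4 cut set(s).
Temperature loop 2 lost [AND]: one cut set from each child combined → 3 × 1 × 1 × 4 = 12 cut set(s).
Chemical batch overheats [OR]: union of children's cut sets → 14 cut set(s).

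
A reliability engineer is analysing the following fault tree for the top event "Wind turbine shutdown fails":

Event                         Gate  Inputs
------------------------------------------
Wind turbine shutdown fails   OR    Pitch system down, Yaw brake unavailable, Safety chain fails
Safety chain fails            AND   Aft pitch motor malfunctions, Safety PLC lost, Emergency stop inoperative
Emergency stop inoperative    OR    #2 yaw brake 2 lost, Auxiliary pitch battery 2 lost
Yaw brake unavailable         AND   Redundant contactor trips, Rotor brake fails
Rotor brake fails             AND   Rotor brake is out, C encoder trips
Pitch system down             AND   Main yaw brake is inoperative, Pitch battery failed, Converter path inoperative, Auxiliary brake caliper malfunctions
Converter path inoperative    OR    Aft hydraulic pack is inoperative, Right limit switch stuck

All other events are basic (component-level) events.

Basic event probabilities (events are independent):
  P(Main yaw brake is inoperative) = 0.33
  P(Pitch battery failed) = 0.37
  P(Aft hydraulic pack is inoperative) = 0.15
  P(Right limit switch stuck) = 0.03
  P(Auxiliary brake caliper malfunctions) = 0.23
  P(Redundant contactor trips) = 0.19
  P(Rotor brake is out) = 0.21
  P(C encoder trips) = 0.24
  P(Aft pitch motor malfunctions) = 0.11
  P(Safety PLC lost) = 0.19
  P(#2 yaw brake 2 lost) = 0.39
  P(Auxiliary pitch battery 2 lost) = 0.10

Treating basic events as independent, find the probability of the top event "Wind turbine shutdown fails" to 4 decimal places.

0.0237

P(Converter path inoperative) [OR] = 1 − (1−0.15) × (1−0.03) = 0.175500
P(Pitch system down) [AND] = 0.33 × 0.37 × 0.175500 × 0.23 = 0.004929
P(Rotor brake fails) [AND] = 0.21 × 0.24 = 0.050400
P(Yaw brake unavailable) [AND] = 0.19 × 0.050400 = 0.009576
P(Emergency stop inoperative) [OR] = 1 − (1−0.39) × (1−0.10) = 0.451000
P(Safety chain fails) [AND] = 0.11 × 0.19 × 0.451000 = 0.009426
P(Wind turbine shutdown fails) [OR] = 1 − (1−0.004929) × (1−0.009576) × (1−0.009426) = 0.023748
Rounded to 4 decimal places: P(Wind turbine shutdown fails) ≈ 0.0237.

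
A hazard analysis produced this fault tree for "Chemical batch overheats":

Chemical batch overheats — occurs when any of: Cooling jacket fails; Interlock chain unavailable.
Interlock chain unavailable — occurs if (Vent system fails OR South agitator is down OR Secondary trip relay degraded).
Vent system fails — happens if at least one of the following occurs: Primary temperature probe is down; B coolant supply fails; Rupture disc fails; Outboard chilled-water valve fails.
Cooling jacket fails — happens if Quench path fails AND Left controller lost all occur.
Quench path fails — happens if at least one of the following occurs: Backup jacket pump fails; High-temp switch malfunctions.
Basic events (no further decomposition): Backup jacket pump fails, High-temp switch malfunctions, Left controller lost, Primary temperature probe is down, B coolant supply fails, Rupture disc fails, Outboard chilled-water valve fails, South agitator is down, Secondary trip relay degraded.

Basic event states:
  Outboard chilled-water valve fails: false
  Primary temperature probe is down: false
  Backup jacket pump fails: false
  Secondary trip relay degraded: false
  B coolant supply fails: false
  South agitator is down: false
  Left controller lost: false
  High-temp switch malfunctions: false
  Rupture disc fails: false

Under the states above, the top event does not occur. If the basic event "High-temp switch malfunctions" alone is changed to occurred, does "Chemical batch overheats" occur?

No

Counterfactual: set "High-temp switch malfunctions" to occurred.
Quench path fails [OR]: Backup jacket pump fails=not, High-temp switch malfunctions=occurs → at least one input occurs → occurs.
Cooling jacket fails [AND]: Quench path fails=occurs, Left controller lost=not → not all inputs occur → does not occur.
Vent system fails [OR]: Primary temperature probe is down=not, B coolant supply fails=not, Rupture disc fails=not, Outboard chilled-water valve fails=not → no input occurs → does not occur.
Interlock chain unavailable [OR]: Vent system fails=not, South agitator is down=not, Secondary trip relay degraded=not → no input occurs → does not occur.
Chemical batch overheats [OR]: Cooling jacket fails=not, Interlock chain unavailable=not → no input occurs → does not occur.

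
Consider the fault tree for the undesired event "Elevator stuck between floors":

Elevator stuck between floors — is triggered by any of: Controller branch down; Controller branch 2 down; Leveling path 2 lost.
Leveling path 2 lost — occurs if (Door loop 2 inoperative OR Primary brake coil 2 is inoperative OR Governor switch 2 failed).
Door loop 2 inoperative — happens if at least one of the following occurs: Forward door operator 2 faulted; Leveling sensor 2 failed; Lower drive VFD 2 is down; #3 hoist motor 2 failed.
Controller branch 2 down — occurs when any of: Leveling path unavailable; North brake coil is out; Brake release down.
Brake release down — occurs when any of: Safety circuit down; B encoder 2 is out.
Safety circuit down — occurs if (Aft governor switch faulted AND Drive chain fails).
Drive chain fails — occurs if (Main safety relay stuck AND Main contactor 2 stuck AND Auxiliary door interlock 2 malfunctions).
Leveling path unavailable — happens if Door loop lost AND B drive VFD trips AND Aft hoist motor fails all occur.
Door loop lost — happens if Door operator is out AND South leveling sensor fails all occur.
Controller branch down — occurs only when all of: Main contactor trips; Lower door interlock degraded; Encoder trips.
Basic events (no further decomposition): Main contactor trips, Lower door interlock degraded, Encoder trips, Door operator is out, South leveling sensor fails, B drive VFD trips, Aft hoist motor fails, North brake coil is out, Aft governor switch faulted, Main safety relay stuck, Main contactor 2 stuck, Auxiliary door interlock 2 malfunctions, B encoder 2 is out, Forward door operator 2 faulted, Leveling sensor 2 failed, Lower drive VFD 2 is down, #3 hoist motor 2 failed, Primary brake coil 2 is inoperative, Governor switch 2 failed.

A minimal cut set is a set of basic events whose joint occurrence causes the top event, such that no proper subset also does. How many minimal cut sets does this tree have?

11

Controller branch down [AND]: one cut set from each child combined → 1 × 1 × 1 = 1 cut set(s).
Door loop lost [AND]: one cut set from each child combined → 1 × 1 = 1 cut set(s).
Leveling path unavailable [AND]: one cut set from each child combined → 1 × 1 × 1 = 1 cut set(s).
Drive chain fails [AND]: one cut set from each child combined → 1 × 1 × 1 = 1 cut set(s).
Safety circuit down [AND]: one cut set from each child combined → 1 × 1 = 1 cut set(s).
Brake release down [OR]: union of children's cut sets → 2 cut set(s).
Controller branch 2 down [OR]: union of children's cut sets → 4 cut set(s).
Door loop 2 inoperative [OR]: union of children's cut sets → 4 cut set(s).
Leveling path 2 lost [OR]: union of children's cut sets → 6 cut set(s).
Elevator stuck between floors [OR]: union of children's cut sets → 11 cut set(s).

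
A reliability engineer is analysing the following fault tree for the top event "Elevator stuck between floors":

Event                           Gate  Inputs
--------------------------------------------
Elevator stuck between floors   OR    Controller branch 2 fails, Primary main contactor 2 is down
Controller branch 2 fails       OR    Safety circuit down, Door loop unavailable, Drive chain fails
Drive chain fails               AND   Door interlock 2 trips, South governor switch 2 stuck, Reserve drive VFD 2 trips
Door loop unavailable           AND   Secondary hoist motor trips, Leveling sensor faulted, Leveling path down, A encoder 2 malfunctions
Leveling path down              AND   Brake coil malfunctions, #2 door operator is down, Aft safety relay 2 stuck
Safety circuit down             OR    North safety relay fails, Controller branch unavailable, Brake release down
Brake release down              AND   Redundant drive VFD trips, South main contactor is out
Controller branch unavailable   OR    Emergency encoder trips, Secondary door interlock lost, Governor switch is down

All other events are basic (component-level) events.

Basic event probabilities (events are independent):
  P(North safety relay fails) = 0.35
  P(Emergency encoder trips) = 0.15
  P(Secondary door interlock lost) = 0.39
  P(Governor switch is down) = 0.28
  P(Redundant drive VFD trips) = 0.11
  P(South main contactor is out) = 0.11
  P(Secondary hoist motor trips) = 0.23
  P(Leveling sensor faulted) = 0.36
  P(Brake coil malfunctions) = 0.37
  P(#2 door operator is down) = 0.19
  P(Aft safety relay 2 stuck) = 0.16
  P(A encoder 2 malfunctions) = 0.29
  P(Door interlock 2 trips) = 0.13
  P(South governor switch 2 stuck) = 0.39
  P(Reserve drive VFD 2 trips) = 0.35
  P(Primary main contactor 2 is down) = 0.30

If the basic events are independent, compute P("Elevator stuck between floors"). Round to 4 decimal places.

0.8352

P(Controller branch unavailable) [OR] = 1 − (1−0.15) × (1−0.39) × (1−0.28) = 0.626680
P(Brake release down) [AND] = 0.11 × 0.11 = 0.012100
P(Safety circuit down) [OR] = 1 − (1−0.35) × (1−0.626680) × (1−0.012100) = 0.760278
P(Leveling path down) [AND] = 0.37 × 0.19 × 0.16 = 0.011248
P(Door loop unavailable) [AND] = 0.23 × 0.36 × 0.011248 × 0.29 = 0.000270
P(Drive chain fails) [AND] = 0.13 × 0.39 × 0.35 = 0.017745
P(Controller branch 2 fails) [OR] = 1 − (1−0.760278) × (1−0.000270) × (1−0.017745) = 0.764595
P(Elevator stuck between floors) [OR] = 1 − (1−0.764595) × (1−0.30) = 0.835217
Rounded to 4 decimal places: P(Elevator stuck between floors) ≈ 0.8352.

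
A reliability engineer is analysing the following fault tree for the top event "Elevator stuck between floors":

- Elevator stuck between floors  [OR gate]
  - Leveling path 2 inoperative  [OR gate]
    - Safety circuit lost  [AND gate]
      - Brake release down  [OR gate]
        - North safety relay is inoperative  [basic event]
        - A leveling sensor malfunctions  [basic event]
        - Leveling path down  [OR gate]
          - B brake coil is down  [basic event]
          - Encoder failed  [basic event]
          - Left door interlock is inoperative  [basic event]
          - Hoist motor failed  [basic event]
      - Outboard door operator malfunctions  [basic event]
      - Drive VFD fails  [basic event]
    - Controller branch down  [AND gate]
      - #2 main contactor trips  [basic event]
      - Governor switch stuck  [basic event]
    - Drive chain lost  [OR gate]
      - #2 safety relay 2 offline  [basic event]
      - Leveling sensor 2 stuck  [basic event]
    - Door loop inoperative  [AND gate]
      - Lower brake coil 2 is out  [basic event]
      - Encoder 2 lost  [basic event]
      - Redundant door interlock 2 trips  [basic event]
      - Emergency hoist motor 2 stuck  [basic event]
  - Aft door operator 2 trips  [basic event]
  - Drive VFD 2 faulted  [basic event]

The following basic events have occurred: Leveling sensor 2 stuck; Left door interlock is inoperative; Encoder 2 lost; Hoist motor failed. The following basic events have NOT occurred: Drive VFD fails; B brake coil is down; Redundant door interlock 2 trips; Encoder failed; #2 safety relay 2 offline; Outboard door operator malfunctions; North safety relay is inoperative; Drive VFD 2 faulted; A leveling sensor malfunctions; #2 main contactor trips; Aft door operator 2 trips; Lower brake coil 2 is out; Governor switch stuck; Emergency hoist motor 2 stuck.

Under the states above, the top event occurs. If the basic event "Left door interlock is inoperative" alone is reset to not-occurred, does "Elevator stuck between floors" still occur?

Yes

Counterfactual: set "Left door interlock is inoperative" to not occurred.
Leveling path down [OR]: B brake coil is down=not, Encoder failed=not, Left door interlock is inoperative=not, Hoist motor failed=occurs → at least one input occurs → occurs.
Brake release down [OR]: North safety relay is inoperative=not, A leveling sensor malfunctions=not, Leveling path down=occurs → at least one input occurs → occurs.
Safety circuit lost [AND]: Brake release down=occurs, Outboard door operator malfunctions=not, Drive VFD fails=not → not all inputs occur → does not occur.
Controller branch down [AND]: #2 main contactor trips=not, Governor switch stuck=not → not all inputs occur → does not occur.
Drive chain lost [OR]: #2 safety relay 2 offline=not, Leveling sensor 2 stuck=occurs → at least one input occurs → occurs.
Door loop inoperative [AND]: Lower brake coil 2 is out=not, Encoder 2 lost=occurs, Redundant door interlock 2 trips=not, Emergency hoist motor 2 stuck=not → not all inputs occur → does not occur.
Leveling path 2 inoperative [OR]: Safety circuit lost=not, Controller branch down=not, Drive chain lost=occurs, Door loop inoperative=not → at least one input occurs → occurs.
Elevator stuck between floors [OR]: Leveling path 2 inoperative=occurs, Aft door operator 2 trips=not, Drive VFD 2 faulted=not → at least one input occurs → occurs.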